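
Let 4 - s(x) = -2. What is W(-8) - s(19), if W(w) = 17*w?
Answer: -142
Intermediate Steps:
s(x) = 6 (s(x) = 4 - 1*(-2) = 4 + 2 = 6)
W(-8) - s(19) = 17*(-8) - 1*6 = -136 - 6 = -142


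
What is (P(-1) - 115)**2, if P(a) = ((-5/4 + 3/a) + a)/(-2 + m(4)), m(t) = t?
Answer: 885481/64 ≈ 13836.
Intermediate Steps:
P(a) = -5/8 + a/2 + 3/(2*a) (P(a) = ((-5/4 + 3/a) + a)/(-2 + 4) = ((-5*1/4 + 3/a) + a)/2 = ((-5/4 + 3/a) + a)*(1/2) = (-5/4 + a + 3/a)*(1/2) = -5/8 + a/2 + 3/(2*a))
(P(-1) - 115)**2 = ((-5/8 + (1/2)*(-1) + (3/2)/(-1)) - 115)**2 = ((-5/8 - 1/2 + (3/2)*(-1)) - 115)**2 = ((-5/8 - 1/2 - 3/2) - 115)**2 = (-21/8 - 115)**2 = (-941/8)**2 = 885481/64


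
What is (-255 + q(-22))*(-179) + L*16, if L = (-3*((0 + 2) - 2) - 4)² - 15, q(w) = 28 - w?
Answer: 36711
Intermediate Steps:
L = 1 (L = (-3*(2 - 2) - 4)² - 15 = (-3*0 - 4)² - 15 = (0 - 4)² - 15 = (-4)² - 15 = 16 - 15 = 1)
(-255 + q(-22))*(-179) + L*16 = (-255 + (28 - 1*(-22)))*(-179) + 1*16 = (-255 + (28 + 22))*(-179) + 16 = (-255 + 50)*(-179) + 16 = -205*(-179) + 16 = 36695 + 16 = 36711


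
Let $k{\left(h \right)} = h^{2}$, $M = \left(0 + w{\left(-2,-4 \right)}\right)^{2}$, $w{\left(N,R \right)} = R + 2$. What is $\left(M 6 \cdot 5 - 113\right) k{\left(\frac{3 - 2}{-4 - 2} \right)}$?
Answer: $\frac{7}{36} \approx 0.19444$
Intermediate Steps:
$w{\left(N,R \right)} = 2 + R$
$M = 4$ ($M = \left(0 + \left(2 - 4\right)\right)^{2} = \left(0 - 2\right)^{2} = \left(-2\right)^{2} = 4$)
$\left(M 6 \cdot 5 - 113\right) k{\left(\frac{3 - 2}{-4 - 2} \right)} = \left(4 \cdot 6 \cdot 5 - 113\right) \left(\frac{3 - 2}{-4 - 2}\right)^{2} = \left(24 \cdot 5 - 113\right) \left(1 \frac{1}{-6}\right)^{2} = \left(120 - 113\right) \left(1 \left(- \frac{1}{6}\right)\right)^{2} = 7 \left(- \frac{1}{6}\right)^{2} = 7 \cdot \frac{1}{36} = \frac{7}{36}$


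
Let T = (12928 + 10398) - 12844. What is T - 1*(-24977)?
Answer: 35459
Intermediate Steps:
T = 10482 (T = 23326 - 12844 = 10482)
T - 1*(-24977) = 10482 - 1*(-24977) = 10482 + 24977 = 35459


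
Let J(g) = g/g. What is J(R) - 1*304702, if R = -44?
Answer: -304701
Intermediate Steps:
J(g) = 1
J(R) - 1*304702 = 1 - 1*304702 = 1 - 304702 = -304701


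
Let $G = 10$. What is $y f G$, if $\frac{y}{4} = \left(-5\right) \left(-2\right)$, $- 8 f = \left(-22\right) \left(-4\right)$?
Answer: $-4400$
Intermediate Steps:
$f = -11$ ($f = - \frac{\left(-22\right) \left(-4\right)}{8} = \left(- \frac{1}{8}\right) 88 = -11$)
$y = 40$ ($y = 4 \left(\left(-5\right) \left(-2\right)\right) = 4 \cdot 10 = 40$)
$y f G = 40 \left(-11\right) 10 = \left(-440\right) 10 = -4400$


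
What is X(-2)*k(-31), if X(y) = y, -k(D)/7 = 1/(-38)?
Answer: -7/19 ≈ -0.36842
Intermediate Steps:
k(D) = 7/38 (k(D) = -7/(-38) = -7*(-1/38) = 7/38)
X(-2)*k(-31) = -2*7/38 = -7/19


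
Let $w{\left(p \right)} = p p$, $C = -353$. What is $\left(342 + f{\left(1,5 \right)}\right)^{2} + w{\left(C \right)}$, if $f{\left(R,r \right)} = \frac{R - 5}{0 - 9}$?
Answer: $\frac{19592053}{81} \approx 2.4188 \cdot 10^{5}$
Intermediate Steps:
$f{\left(R,r \right)} = \frac{5}{9} - \frac{R}{9}$ ($f{\left(R,r \right)} = \frac{-5 + R}{-9} = \left(-5 + R\right) \left(- \frac{1}{9}\right) = \frac{5}{9} - \frac{R}{9}$)
$w{\left(p \right)} = p^{2}$
$\left(342 + f{\left(1,5 \right)}\right)^{2} + w{\left(C \right)} = \left(342 + \left(\frac{5}{9} - \frac{1}{9}\right)\right)^{2} + \left(-353\right)^{2} = \left(342 + \left(\frac{5}{9} - \frac{1}{9}\right)\right)^{2} + 124609 = \left(342 + \frac{4}{9}\right)^{2} + 124609 = \left(\frac{3082}{9}\right)^{2} + 124609 = \frac{9498724}{81} + 124609 = \frac{19592053}{81}$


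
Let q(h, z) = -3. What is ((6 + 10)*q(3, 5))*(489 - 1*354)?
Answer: -6480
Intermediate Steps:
((6 + 10)*q(3, 5))*(489 - 1*354) = ((6 + 10)*(-3))*(489 - 1*354) = (16*(-3))*(489 - 354) = -48*135 = -6480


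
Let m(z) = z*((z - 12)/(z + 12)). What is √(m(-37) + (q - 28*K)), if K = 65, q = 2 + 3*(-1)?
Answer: I*√47338/5 ≈ 43.515*I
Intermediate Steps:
q = -1 (q = 2 - 3 = -1)
m(z) = z*(-12 + z)/(12 + z) (m(z) = z*((-12 + z)/(12 + z)) = z*(-12 + z)/(12 + z))
√(m(-37) + (q - 28*K)) = √(-37*(-12 - 37)/(12 - 37) + (-1 - 28*65)) = √(-37*(-49)/(-25) + (-1 - 1820)) = √(-37*(-1/25)*(-49) - 1821) = √(-1813/25 - 1821) = √(-47338/25) = I*√47338/5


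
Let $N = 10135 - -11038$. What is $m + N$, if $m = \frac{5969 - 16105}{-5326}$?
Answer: $\frac{56388767}{2663} \approx 21175.0$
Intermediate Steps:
$m = \frac{5068}{2663}$ ($m = \left(5969 - 16105\right) \left(- \frac{1}{5326}\right) = \left(-10136\right) \left(- \frac{1}{5326}\right) = \frac{5068}{2663} \approx 1.9031$)
$N = 21173$ ($N = 10135 + 11038 = 21173$)
$m + N = \frac{5068}{2663} + 21173 = \frac{56388767}{2663}$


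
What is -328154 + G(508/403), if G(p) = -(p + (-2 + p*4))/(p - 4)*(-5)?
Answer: -60381781/184 ≈ -3.2816e+5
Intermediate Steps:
G(p) = 5*(-2 + 5*p)/(-4 + p) (G(p) = -(p + (-2 + 4*p))/(-4 + p)*(-5) = -(-2 + 5*p)/(-4 + p)*(-5) = 5*(-2 + 5*p)/(-4 + p))
-328154 + G(508/403) = -328154 + 5*(-2 + 5*(508/403))/(-4 + 508/403) = -328154 + 5*(-2 + 2540/403)/(-1104/403) = -328154 + 5*(-403/1104)*(1734/403) = -328154 - 1445/184 = -60381781/184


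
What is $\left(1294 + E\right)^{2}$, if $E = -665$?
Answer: $395641$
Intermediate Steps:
$\left(1294 + E\right)^{2} = \left(1294 - 665\right)^{2} = 629^{2} = 395641$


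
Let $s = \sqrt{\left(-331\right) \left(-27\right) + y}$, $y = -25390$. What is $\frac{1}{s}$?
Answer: $- \frac{i \sqrt{16453}}{16453} \approx - 0.0077961 i$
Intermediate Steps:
$s = i \sqrt{16453}$ ($s = \sqrt{\left(-331\right) \left(-27\right) - 25390} = \sqrt{8937 - 25390} = \sqrt{-16453} = i \sqrt{16453} \approx 128.27 i$)
$\frac{1}{s} = \frac{1}{i \sqrt{16453}} = - \frac{i \sqrt{16453}}{16453}$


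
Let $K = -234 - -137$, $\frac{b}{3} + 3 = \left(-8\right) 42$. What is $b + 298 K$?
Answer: $-29923$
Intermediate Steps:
$b = -1017$ ($b = -9 + 3 \left(\left(-8\right) 42\right) = -9 + 3 \left(-336\right) = -9 - 1008 = -1017$)
$K = -97$ ($K = -234 + 137 = -97$)
$b + 298 K = -1017 + 298 \left(-97\right) = -1017 - 28906 = -29923$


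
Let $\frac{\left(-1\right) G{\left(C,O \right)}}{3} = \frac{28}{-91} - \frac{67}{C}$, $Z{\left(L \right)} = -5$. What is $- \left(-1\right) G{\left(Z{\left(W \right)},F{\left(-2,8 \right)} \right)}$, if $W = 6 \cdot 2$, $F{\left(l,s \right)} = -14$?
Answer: $- \frac{2553}{65} \approx -39.277$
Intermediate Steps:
$W = 12$
$G{\left(C,O \right)} = \frac{12}{13} + \frac{201}{C}$ ($G{\left(C,O \right)} = - 3 \left(\frac{28}{-91} - \frac{67}{C}\right) = - 3 \left(28 \left(- \frac{1}{91}\right) - \frac{67}{C}\right) = - 3 \left(- \frac{4}{13} - \frac{67}{C}\right) = \frac{12}{13} + \frac{201}{C}$)
$- \left(-1\right) G{\left(Z{\left(W \right)},F{\left(-2,8 \right)} \right)} = - \left(-1\right) \left(\frac{12}{13} + \frac{201}{-5}\right) = - \left(-1\right) \left(\frac{12}{13} + 201 \left(- \frac{1}{5}\right)\right) = - \left(-1\right) \left(\frac{12}{13} - \frac{201}{5}\right) = - \frac{\left(-1\right) \left(-2553\right)}{65} = \left(-1\right) \frac{2553}{65} = - \frac{2553}{65}$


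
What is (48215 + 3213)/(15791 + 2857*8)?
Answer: 51428/38647 ≈ 1.3307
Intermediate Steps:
(48215 + 3213)/(15791 + 2857*8) = 51428/(15791 + 22856) = 51428/38647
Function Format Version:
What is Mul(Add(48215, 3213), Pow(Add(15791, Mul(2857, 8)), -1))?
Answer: Rational(51428, 38647) ≈ 1.3307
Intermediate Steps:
Mul(Add(48215, 3213), Pow(Add(15791, Mul(2857, 8)), -1)) = Mul(51428, Pow(Add(15791, 22856), -1)) = Mul(51428, Pow(38647, -1)) = Mul(51428, Rational(1, 38647)) = Rational(51428, 38647)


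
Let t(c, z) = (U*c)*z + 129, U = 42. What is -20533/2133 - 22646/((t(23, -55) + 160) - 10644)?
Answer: -1255233587/135413505 ≈ -9.2696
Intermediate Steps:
t(c, z) = 129 + 42*c*z (t(c, z) = (42*c)*z + 129 = 42*c*z + 129 = 129 + 42*c*z)
-20533/2133 - 22646/((t(23, -55) + 160) - 10644) = -20533/2133 - 22646/(((129 + 42*23*(-55)) + 160) - 10644) = -20533*1/2133 - 22646/(((129 - 53130) + 160) - 10644) = -20533/2133 - 22646/((-53001 + 160) - 10644) = -20533/2133 - 22646/(-52841 - 10644) = -20533/2133 - 22646/(-63485) = -20533/2133 - 22646*(-1/63485) = -20533/2133 + 22646/63485 = -1255233587/135413505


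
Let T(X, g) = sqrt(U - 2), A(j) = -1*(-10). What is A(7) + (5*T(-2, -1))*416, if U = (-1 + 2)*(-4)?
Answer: 10 + 2080*I*sqrt(6) ≈ 10.0 + 5094.9*I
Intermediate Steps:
A(j) = 10
U = -4 (U = 1*(-4) = -4)
T(X, g) = I*sqrt(6) (T(X, g) = sqrt(-4 - 2) = sqrt(-6) = I*sqrt(6))
A(7) + (5*T(-2, -1))*416 = 10 + (5*(I*sqrt(6)))*416 = 10 + (5*I*sqrt(6))*416 = 10 + 2080*I*sqrt(6)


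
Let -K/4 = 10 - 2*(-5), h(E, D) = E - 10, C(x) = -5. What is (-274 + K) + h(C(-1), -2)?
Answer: -369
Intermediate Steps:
h(E, D) = -10 + E
K = -80 (K = -4*(10 - 2*(-5)) = -4*(10 + 10) = -4*20 = -80)
(-274 + K) + h(C(-1), -2) = (-274 - 80) + (-10 - 5) = -354 - 15 = -369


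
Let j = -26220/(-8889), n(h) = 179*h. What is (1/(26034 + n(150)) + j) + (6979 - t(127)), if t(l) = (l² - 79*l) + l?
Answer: 118923849875/156695292 ≈ 758.95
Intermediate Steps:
t(l) = l² - 78*l
j = 8740/2963 (j = -26220*(-1/8889) = 8740/2963 ≈ 2.9497)
(1/(26034 + n(150)) + j) + (6979 - t(127)) = (1/(26034 + 179*150) + 8740/2963) + (6979 - 127*(-78 + 127)) = (1/(26034 + 26850) + 8740/2963) + (6979 - 127*49) = (1/52884 + 8740/2963) + (6979 - 1*6223) = (1/52884 + 8740/2963) + (6979 - 6223) = 462209123/156695292 + 756 = 118923849875/156695292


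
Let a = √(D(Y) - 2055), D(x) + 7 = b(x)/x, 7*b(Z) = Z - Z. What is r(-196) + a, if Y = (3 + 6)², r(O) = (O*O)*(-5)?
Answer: -192080 + I*√2062 ≈ -1.9208e+5 + 45.409*I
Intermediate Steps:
r(O) = -5*O² (r(O) = O²*(-5) = -5*O²)
b(Z) = 0 (b(Z) = (Z - Z)/7 = (⅐)*0 = 0)
Y = 81 (Y = 9² = 81)
D(x) = -7 (D(x) = -7 + 0/x = -7 + 0 = -7)
a = I*√2062 (a = √(-7 - 2055) = √(-2062) = I*√2062 ≈ 45.409*I)
r(-196) + a = -5*(-196)² + I*√2062 = -5*38416 + I*√2062 = -192080 + I*√2062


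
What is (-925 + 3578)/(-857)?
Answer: -2653/857 ≈ -3.0957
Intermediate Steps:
(-925 + 3578)/(-857) = 2653*(-1/857) = -2653/857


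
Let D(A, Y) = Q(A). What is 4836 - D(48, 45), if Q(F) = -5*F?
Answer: 5076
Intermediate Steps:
D(A, Y) = -5*A
4836 - D(48, 45) = 4836 - (-5)*48 = 4836 - 1*(-240) = 4836 + 240 = 5076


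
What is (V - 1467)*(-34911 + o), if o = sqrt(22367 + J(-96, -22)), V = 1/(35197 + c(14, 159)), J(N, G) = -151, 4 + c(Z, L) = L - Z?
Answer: 1809815739795/35338 - 51840845*sqrt(5554)/17669 ≈ 5.0996e+7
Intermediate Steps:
c(Z, L) = -4 + L - Z (c(Z, L) = -4 + (L - Z) = -4 + L - Z)
V = 1/35338 (V = 1/(35197 + (-4 + 159 - 1*14)) = 1/(35197 + (-4 + 159 - 14)) = 1/(35197 + 141) = 1/35338 ≈ 2.8298e-5)
o = 2*sqrt(5554) (o = sqrt(22367 - 151) = sqrt(22216) = 2*sqrt(5554) ≈ 149.05)
(V - 1467)*(-34911 + o) = (1/35338 - 1467)*(-34911 + 2*sqrt(5554)) = -51840845*(-34911 + 2*sqrt(5554))/35338 = 1809815739795/35338 - 51840845*sqrt(5554)/17669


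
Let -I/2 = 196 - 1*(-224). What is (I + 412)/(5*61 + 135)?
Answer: -107/110 ≈ -0.97273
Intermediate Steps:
I = -840 (I = -2*(196 - 1*(-224)) = -2*(196 + 224) = -2*420 = -840)
(I + 412)/(5*61 + 135) = (-840 + 412)/(5*61 + 135) = -428/(305 + 135) = -428/440 = -428*1/440 = -107/110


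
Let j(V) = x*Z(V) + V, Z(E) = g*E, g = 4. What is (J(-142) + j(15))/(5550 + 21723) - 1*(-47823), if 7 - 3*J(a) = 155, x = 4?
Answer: 3912830654/81819 ≈ 47823.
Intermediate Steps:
Z(E) = 4*E
J(a) = -148/3 (J(a) = 7/3 - ⅓*155 = 7/3 - 155/3 = -148/3)
j(V) = 17*V (j(V) = 4*(4*V) + V = 16*V + V = 17*V)
(J(-142) + j(15))/(5550 + 21723) - 1*(-47823) = (-148/3 + 17*15)/(5550 + 21723) - 1*(-47823) = (-148/3 + 255)/27273 + 47823 = (617/3)*(1/27273) + 47823 = 617/81819 + 47823 = 3912830654/81819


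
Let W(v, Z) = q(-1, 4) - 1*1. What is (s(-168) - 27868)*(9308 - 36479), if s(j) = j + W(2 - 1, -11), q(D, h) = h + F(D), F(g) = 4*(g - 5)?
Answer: 762336747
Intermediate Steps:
F(g) = -20 + 4*g (F(g) = 4*(-5 + g) = -20 + 4*g)
q(D, h) = -20 + h + 4*D (q(D, h) = h + (-20 + 4*D) = -20 + h + 4*D)
W(v, Z) = -21 (W(v, Z) = (-20 + 4 + 4*(-1)) - 1*1 = (-20 + 4 - 4) - 1 = -20 - 1 = -21)
s(j) = -21 + j (s(j) = j - 21 = -21 + j)
(s(-168) - 27868)*(9308 - 36479) = ((-21 - 168) - 27868)*(9308 - 36479) = (-189 - 27868)*(-27171) = -28057*(-27171) = 762336747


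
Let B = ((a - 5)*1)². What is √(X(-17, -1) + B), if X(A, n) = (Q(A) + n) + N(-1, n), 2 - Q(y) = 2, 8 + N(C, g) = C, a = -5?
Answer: 3*√10 ≈ 9.4868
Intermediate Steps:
N(C, g) = -8 + C
Q(y) = 0 (Q(y) = 2 - 1*2 = 2 - 2 = 0)
X(A, n) = -9 + n (X(A, n) = (0 + n) + (-8 - 1) = n - 9 = -9 + n)
B = 100 (B = ((-5 - 5)*1)² = (-10*1)² = (-10)² = 100)
√(X(-17, -1) + B) = √((-9 - 1) + 100) = √(-10 + 100) = √90 = 3*√10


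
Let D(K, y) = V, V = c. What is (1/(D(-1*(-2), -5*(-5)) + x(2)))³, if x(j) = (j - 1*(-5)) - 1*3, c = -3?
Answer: 1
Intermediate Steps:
x(j) = 2 + j (x(j) = (j + 5) - 3 = (5 + j) - 3 = 2 + j)
V = -3
D(K, y) = -3
(1/(D(-1*(-2), -5*(-5)) + x(2)))³ = (1/(-3 + (2 + 2)))³ = (1/(-3 + 4))³ = (1/1)³ = 1³ = 1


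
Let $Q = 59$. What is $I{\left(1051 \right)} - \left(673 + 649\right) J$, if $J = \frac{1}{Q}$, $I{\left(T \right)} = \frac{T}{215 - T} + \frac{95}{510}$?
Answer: $- \frac{59058673}{2515524} \approx -23.478$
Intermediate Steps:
$I{\left(T \right)} = \frac{19}{102} + \frac{T}{215 - T}$ ($I{\left(T \right)} = \frac{T}{215 - T} + 95 \cdot \frac{1}{510} = \frac{T}{215 - T} + \frac{19}{102} = \frac{19}{102} + \frac{T}{215 - T}$)
$J = \frac{1}{59} \approx 0.016949$
$I{\left(1051 \right)} - \left(673 + 649\right) J = \frac{-4085 - 87233}{102 \left(-215 + 1051\right)} - \left(673 + 649\right) \frac{1}{59} = \frac{-4085 - 87233}{102 \cdot 836} - 1322 \cdot \frac{1}{59} = \frac{1}{102} \cdot \frac{1}{836} \left(-91318\right) - \frac{1322}{59} = - \frac{45659}{42636} - \frac{1322}{59} = - \frac{59058673}{2515524}$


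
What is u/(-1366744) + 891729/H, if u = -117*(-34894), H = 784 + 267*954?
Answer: 43913326545/87301456372 ≈ 0.50301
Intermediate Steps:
H = 255502 (H = 784 + 254718 = 255502)
u = 4082598
u/(-1366744) + 891729/H = 4082598/(-1366744) + 891729/255502 = 4082598*(-1/1366744) + 891729*(1/255502) = -2041299/683372 + 891729/255502 = 43913326545/87301456372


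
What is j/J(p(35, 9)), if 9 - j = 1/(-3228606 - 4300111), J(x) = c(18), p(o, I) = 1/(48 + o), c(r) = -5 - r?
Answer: -67758454/173160491 ≈ -0.39130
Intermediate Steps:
J(x) = -23 (J(x) = -5 - 1*18 = -5 - 18 = -23)
j = 67758454/7528717 (j = 9 - 1/(-3228606 - 4300111) = 9 - 1/(-7528717) = 9 - 1*(-1/7528717) = 9 + 1/7528717 = 67758454/7528717 ≈ 9.0000)
j/J(p(35, 9)) = (67758454/7528717)/(-23) = (67758454/7528717)*(-1/23) = -67758454/173160491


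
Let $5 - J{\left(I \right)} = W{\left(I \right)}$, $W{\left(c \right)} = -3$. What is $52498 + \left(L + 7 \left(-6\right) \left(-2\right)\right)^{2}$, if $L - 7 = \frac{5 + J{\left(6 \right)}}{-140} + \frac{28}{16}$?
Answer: $\frac{74827099}{1225} \approx 61083.0$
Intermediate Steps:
$J{\left(I \right)} = 8$ ($J{\left(I \right)} = 5 - -3 = 5 + 3 = 8$)
$L = \frac{303}{35}$ ($L = 7 + \left(\frac{5 + 8}{-140} + \frac{28}{16}\right) = 7 + \left(13 \left(- \frac{1}{140}\right) + 28 \cdot \frac{1}{16}\right) = 7 + \left(- \frac{13}{140} + \frac{7}{4}\right) = 7 + \frac{58}{35} = \frac{303}{35} \approx 8.6571$)
$52498 + \left(L + 7 \left(-6\right) \left(-2\right)\right)^{2} = 52498 + \left(\frac{303}{35} + 7 \left(-6\right) \left(-2\right)\right)^{2} = 52498 + \left(\frac{303}{35} - -84\right)^{2} = 52498 + \left(\frac{303}{35} + 84\right)^{2} = 52498 + \left(\frac{3243}{35}\right)^{2} = 52498 + \frac{10517049}{1225} = \frac{74827099}{1225}$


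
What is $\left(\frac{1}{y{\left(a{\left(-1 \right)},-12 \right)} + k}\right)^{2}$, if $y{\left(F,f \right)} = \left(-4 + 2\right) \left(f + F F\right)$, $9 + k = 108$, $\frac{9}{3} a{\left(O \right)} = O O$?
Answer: $\frac{81}{1221025} \approx 6.6338 \cdot 10^{-5}$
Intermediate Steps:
$a{\left(O \right)} = \frac{O^{2}}{3}$ ($a{\left(O \right)} = \frac{O O}{3} = \frac{O^{2}}{3}$)
$k = 99$ ($k = -9 + 108 = 99$)
$y{\left(F,f \right)} = - 2 f - 2 F^{2}$ ($y{\left(F,f \right)} = - 2 \left(f + F^{2}\right) = - 2 f - 2 F^{2}$)
$\left(\frac{1}{y{\left(a{\left(-1 \right)},-12 \right)} + k}\right)^{2} = \left(\frac{1}{\left(\left(-2\right) \left(-12\right) - 2 \left(\frac{\left(-1\right)^{2}}{3}\right)^{2}\right) + 99}\right)^{2} = \left(\frac{1}{\left(24 - 2 \left(\frac{1}{3} \cdot 1\right)^{2}\right) + 99}\right)^{2} = \left(\frac{1}{\left(24 - \frac{2}{9}\right) + 99}\right)^{2} = \left(\frac{1}{\frac{214}{9} + 99}\right)^{2} = \left(\frac{1}{\frac{1105}{9}}\right)^{2} = \left(\frac{9}{1105}\right)^{2} = \frac{81}{1221025}$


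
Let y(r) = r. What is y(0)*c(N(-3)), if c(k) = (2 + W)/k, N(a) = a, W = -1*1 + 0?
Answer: 0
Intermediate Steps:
W = -1 (W = -1 + 0 = -1)
c(k) = 1/k (c(k) = (2 - 1)/k = 1/k)
y(0)*c(N(-3)) = 0/(-3) = 0*(-1/3) = 0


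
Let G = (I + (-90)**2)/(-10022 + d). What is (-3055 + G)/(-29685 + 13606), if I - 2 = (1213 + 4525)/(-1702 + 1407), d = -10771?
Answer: 892455037/4696549565 ≈ 0.19002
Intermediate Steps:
I = -5148/295 (I = 2 + (1213 + 4525)/(-1702 + 1407) = 2 + 5738/(-295) = 2 + 5738*(-1/295) = 2 - 5738/295 = -5148/295 ≈ -17.451)
G = -794784/2044645 (G = (-5148/295 + (-90)**2)/(-10022 - 10771) = (-5148/295 + 8100)/(-20793) = (2384352/295)*(-1/20793) = -794784/2044645 ≈ -0.38871)
(-3055 + G)/(-29685 + 13606) = (-3055 - 794784/2044645)/(-29685 + 13606) = -6247185259/2044645/(-16079) = -6247185259/2044645*(-1/16079) = 892455037/4696549565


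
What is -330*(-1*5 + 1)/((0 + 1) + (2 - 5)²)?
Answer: 132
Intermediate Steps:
-330*(-1*5 + 1)/((0 + 1) + (2 - 5)²) = -330*(-5 + 1)/(1 + (-3)²) = -(-1320)/(1 + 9) = -(-1320)/10 = -330*(-⅖) = 132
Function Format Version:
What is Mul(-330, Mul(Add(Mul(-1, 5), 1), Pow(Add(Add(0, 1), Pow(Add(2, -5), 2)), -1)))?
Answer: 132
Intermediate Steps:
Mul(-330, Mul(Add(Mul(-1, 5), 1), Pow(Add(Add(0, 1), Pow(Add(2, -5), 2)), -1))) = Mul(-330, Mul(Add(-5, 1), Pow(Add(1, Pow(-3, 2)), -1))) = Mul(-330, Mul(-4, Pow(Add(1, 9), -1))) = Mul(-330, Mul(-4, Pow(10, -1))) = Mul(-330, Mul(-4, Rational(1, 10))) = Mul(-330, Rational(-2, 5)) = 132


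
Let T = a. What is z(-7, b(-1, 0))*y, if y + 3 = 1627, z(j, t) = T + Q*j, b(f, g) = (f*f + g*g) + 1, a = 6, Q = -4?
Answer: 55216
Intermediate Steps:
T = 6
b(f, g) = 1 + f² + g² (b(f, g) = (f² + g²) + 1 = 1 + f² + g²)
z(j, t) = 6 - 4*j
y = 1624 (y = -3 + 1627 = 1624)
z(-7, b(-1, 0))*y = (6 - 4*(-7))*1624 = (6 + 28)*1624 = 34*1624 = 55216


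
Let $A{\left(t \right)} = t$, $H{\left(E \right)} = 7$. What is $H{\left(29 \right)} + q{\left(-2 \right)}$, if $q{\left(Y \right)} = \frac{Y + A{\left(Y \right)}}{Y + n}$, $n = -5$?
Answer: $\frac{53}{7} \approx 7.5714$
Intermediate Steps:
$q{\left(Y \right)} = \frac{2 Y}{-5 + Y}$ ($q{\left(Y \right)} = \frac{Y + Y}{Y - 5} = \frac{2 Y}{-5 + Y}$)
$H{\left(29 \right)} + q{\left(-2 \right)} = 7 + 2 \left(-2\right) \frac{1}{-5 - 2} = 7 + 2 \left(-2\right) \frac{1}{-7} = 7 + 2 \left(-2\right) \left(- \frac{1}{7}\right) = 7 + \frac{4}{7} = \frac{53}{7}$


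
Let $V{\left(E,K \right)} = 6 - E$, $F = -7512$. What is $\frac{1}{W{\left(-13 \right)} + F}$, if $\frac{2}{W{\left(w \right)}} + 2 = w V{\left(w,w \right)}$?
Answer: $- \frac{249}{1870490} \approx -0.00013312$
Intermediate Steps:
$W{\left(w \right)} = \frac{2}{-2 + w \left(6 - w\right)}$
$\frac{1}{W{\left(-13 \right)} + F} = \frac{1}{- \frac{2}{2 - 13 \left(-6 - 13\right)} - 7512} = \frac{1}{- \frac{2}{2 - -247} - 7512} = \frac{1}{- \frac{2}{2 + 247} - 7512} = \frac{1}{- \frac{2}{249} - 7512} = \frac{1}{- \frac{1870490}{249}} = - \frac{249}{1870490}$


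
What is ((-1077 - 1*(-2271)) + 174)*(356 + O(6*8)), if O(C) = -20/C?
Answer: 486438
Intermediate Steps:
((-1077 - 1*(-2271)) + 174)*(356 + O(6*8)) = ((-1077 - 1*(-2271)) + 174)*(356 - 20/(6*8)) = ((-1077 + 2271) + 174)*(356 - 20/48) = (1194 + 174)*(356 - 20*1/48) = 1368*(356 - 5/12) = 1368*(4267/12) = 486438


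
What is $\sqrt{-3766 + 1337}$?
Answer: $i \sqrt{2429} \approx 49.285 i$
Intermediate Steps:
$\sqrt{-3766 + 1337} = \sqrt{-2429} = i \sqrt{2429}$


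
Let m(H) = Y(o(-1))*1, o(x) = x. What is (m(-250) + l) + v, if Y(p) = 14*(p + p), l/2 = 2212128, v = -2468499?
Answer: 1955729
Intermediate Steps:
l = 4424256 (l = 2*2212128 = 4424256)
Y(p) = 28*p (Y(p) = 14*(2*p) = 28*p)
m(H) = -28 (m(H) = (28*(-1))*1 = -28*1 = -28)
(m(-250) + l) + v = (-28 + 4424256) - 2468499 = 4424228 - 2468499 = 1955729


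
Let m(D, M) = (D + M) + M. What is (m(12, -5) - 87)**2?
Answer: 7225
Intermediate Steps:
m(D, M) = D + 2*M
(m(12, -5) - 87)**2 = ((12 + 2*(-5)) - 87)**2 = ((12 - 10) - 87)**2 = (2 - 87)**2 = (-85)**2 = 7225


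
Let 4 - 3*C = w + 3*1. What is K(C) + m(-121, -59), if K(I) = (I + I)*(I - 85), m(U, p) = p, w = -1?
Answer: -1543/9 ≈ -171.44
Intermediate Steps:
C = ⅔ (C = 4/3 - (-1 + 3*1)/3 = 4/3 - (-1 + 3)/3 = 4/3 - ⅓*2 = 4/3 - ⅔ = ⅔ ≈ 0.66667)
K(I) = 2*I*(-85 + I) (K(I) = (2*I)*(-85 + I) = 2*I*(-85 + I))
K(C) + m(-121, -59) = 2*(⅔)*(-85 + ⅔) - 59 = 2*(⅔)*(-253/3) - 59 = -1012/9 - 59 = -1543/9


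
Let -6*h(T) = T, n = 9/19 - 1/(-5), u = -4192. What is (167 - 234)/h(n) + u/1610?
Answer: 15304403/25760 ≈ 594.12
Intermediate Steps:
n = 64/95 (n = 9*(1/19) - 1*(-⅕) = 9/19 + ⅕ = 64/95 ≈ 0.67368)
h(T) = -T/6
(167 - 234)/h(n) + u/1610 = (167 - 234)/((-⅙*64/95)) - 4192/1610 = -67/(-32/285) - 4192*1/1610 = -67*(-285/32) - 2096/805 = 19095/32 - 2096/805 = 15304403/25760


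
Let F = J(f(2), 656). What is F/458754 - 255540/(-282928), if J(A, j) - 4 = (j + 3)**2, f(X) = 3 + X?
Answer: 30012672955/16224293964 ≈ 1.8499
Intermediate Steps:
J(A, j) = 4 + (3 + j)**2 (J(A, j) = 4 + (j + 3)**2 = 4 + (3 + j)**2)
F = 434285 (F = 4 + (3 + 656)**2 = 4 + 659**2 = 4 + 434281 = 434285)
F/458754 - 255540/(-282928) = 434285/458754 - 255540/(-282928) = 434285*(1/458754) - 255540*(-1/282928) = 434285/458754 + 63885/70732 = 30012672955/16224293964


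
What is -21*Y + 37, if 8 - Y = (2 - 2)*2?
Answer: -131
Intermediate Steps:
Y = 8 (Y = 8 - (2 - 2)*2 = 8 - 0*2 = 8 - 1*0 = 8 + 0 = 8)
-21*Y + 37 = -21*8 + 37 = -168 + 37 = -131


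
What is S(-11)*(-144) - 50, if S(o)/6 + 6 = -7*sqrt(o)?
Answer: 5134 + 6048*I*sqrt(11) ≈ 5134.0 + 20059.0*I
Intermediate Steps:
S(o) = -36 - 42*sqrt(o) (S(o) = -36 + 6*(-7*sqrt(o)) = -36 - 42*sqrt(o))
S(-11)*(-144) - 50 = (-36 - 42*I*sqrt(11))*(-144) - 50 = (5184 + 6048*I*sqrt(11)) - 50 = 5134 + 6048*I*sqrt(11)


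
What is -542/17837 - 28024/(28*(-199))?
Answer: 124211016/24846941 ≈ 4.9990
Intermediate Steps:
-542/17837 - 28024/(28*(-199)) = -542*1/17837 - 28024/(-5572) = -542/17837 - 28024*(-1/5572) = -542/17837 + 7006/1393 = 124211016/24846941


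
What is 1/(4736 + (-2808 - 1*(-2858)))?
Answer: 1/4786 ≈ 0.00020894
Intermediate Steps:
1/(4736 + (-2808 - 1*(-2858))) = 1/(4736 + (-2808 + 2858)) = 1/(4736 + 50) = 1/4786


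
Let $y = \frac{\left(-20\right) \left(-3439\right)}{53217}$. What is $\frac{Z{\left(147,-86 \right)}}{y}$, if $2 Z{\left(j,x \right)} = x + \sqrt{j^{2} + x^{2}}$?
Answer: $- \frac{2288331}{68780} + \frac{53217 \sqrt{29005}}{137560} \approx 32.616$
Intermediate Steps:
$Z{\left(j,x \right)} = \frac{x}{2} + \frac{\sqrt{j^{2} + x^{2}}}{2}$ ($Z{\left(j,x \right)} = \frac{x + \sqrt{j^{2} + x^{2}}}{2} = \frac{x}{2} + \frac{\sqrt{j^{2} + x^{2}}}{2}$)
$y = \frac{68780}{53217}$ ($y = 68780 \cdot \frac{1}{53217} = \frac{68780}{53217} \approx 1.2924$)
$\frac{Z{\left(147,-86 \right)}}{y} = \frac{\frac{1}{2} \left(-86\right) + \frac{\sqrt{147^{2} + \left(-86\right)^{2}}}{2}}{\frac{68780}{53217}} = \left(-43 + \frac{\sqrt{21609 + 7396}}{2}\right) \frac{53217}{68780} = \left(-43 + \frac{\sqrt{29005}}{2}\right) \frac{53217}{68780} = - \frac{2288331}{68780} + \frac{53217 \sqrt{29005}}{137560}$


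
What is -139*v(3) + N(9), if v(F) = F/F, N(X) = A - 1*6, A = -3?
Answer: -148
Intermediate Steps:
N(X) = -9 (N(X) = -3 - 1*6 = -3 - 6 = -9)
v(F) = 1
-139*v(3) + N(9) = -139*1 - 9 = -139 - 9 = -148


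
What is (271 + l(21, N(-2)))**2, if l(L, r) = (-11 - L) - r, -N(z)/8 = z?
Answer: 49729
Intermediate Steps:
N(z) = -8*z
l(L, r) = -11 - L - r
(271 + l(21, N(-2)))**2 = (271 + (-11 - 1*21 - (-8)*(-2)))**2 = (271 + (-11 - 21 - 1*16))**2 = (271 + (-11 - 21 - 16))**2 = (271 - 48)**2 = 223**2 = 49729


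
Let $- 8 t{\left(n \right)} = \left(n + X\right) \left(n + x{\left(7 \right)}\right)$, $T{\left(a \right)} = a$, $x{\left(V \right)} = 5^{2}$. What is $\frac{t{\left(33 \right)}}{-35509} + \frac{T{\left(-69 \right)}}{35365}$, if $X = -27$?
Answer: $- \frac{1823487}{2511551570} \approx -0.00072604$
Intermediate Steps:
$x{\left(V \right)} = 25$
$t{\left(n \right)} = - \frac{\left(-27 + n\right) \left(25 + n\right)}{8}$ ($t{\left(n \right)} = - \frac{\left(n - 27\right) \left(n + 25\right)}{8} = - \frac{\left(-27 + n\right) \left(25 + n\right)}{8}$)
$\frac{t{\left(33 \right)}}{-35509} + \frac{T{\left(-69 \right)}}{35365} = \frac{\frac{675}{8} - \frac{33^{2}}{8} + \frac{1}{4} \cdot 33}{-35509} - \frac{69}{35365} = \left(\frac{675}{8} - \frac{1089}{8} + \frac{33}{4}\right) \left(- \frac{1}{35509}\right) - \frac{69}{35365} = \left(- \frac{87}{2}\right) \left(- \frac{1}{35509}\right) - \frac{69}{35365} = \frac{87}{71018} - \frac{69}{35365} = - \frac{1823487}{2511551570}$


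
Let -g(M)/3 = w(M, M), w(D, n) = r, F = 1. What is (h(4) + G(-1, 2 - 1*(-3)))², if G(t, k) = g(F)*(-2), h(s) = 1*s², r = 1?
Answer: 484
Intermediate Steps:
w(D, n) = 1
g(M) = -3 (g(M) = -3*1 = -3)
h(s) = s²
G(t, k) = 6 (G(t, k) = -3*(-2) = 6)
(h(4) + G(-1, 2 - 1*(-3)))² = (4² + 6)² = (16 + 6)² = 22² = 484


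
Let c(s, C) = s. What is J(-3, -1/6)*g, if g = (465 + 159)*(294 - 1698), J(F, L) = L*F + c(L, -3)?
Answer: -292032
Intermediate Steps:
J(F, L) = L + F*L (J(F, L) = L*F + L = F*L + L = L + F*L)
g = -876096 (g = 624*(-1404) = -876096)
J(-3, -1/6)*g = ((-1/6)*(1 - 3))*(-876096) = (-1*1/6*(-2))*(-876096) = -1/6*(-2)*(-876096) = (1/3)*(-876096) = -292032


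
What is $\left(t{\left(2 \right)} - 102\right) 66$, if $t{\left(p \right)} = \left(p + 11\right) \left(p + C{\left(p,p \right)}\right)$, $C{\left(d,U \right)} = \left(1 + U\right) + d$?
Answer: $-726$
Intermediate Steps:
$C{\left(d,U \right)} = 1 + U + d$
$t{\left(p \right)} = \left(1 + 3 p\right) \left(11 + p\right)$ ($t{\left(p \right)} = \left(p + 11\right) \left(p + \left(1 + p + p\right)\right) = \left(11 + p\right) \left(p + \left(1 + 2 p\right)\right) = \left(11 + p\right) \left(1 + 3 p\right) = \left(1 + 3 p\right) \left(11 + p\right)$)
$\left(t{\left(2 \right)} - 102\right) 66 = \left(\left(11 + 3 \cdot 2^{2} + 34 \cdot 2\right) - 102\right) 66 = \left(\left(11 + 3 \cdot 4 + 68\right) - 102\right) 66 = \left(\left(11 + 12 + 68\right) - 102\right) 66 = \left(91 - 102\right) 66 = \left(-11\right) 66 = -726$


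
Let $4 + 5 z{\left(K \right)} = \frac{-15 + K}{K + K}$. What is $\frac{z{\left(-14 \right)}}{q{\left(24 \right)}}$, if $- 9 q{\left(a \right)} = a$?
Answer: $\frac{249}{1120} \approx 0.22232$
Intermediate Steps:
$z{\left(K \right)} = - \frac{4}{5} + \frac{-15 + K}{10 K}$ ($z{\left(K \right)} = - \frac{4}{5} + \frac{\left(-15 + K\right) \frac{1}{K + K}}{5} = - \frac{4}{5} + \frac{\left(-15 + K\right) \frac{1}{2 K}}{5} = - \frac{4}{5} + \frac{\frac{1}{2} \frac{1}{K} \left(-15 + K\right)}{5} = - \frac{4}{5} + \frac{-15 + K}{10 K}$)
$q{\left(a \right)} = - \frac{a}{9}$
$\frac{z{\left(-14 \right)}}{q{\left(24 \right)}} = \frac{\frac{1}{10} \frac{1}{-14} \left(-15 - -98\right)}{\left(- \frac{1}{9}\right) 24} = \frac{\frac{1}{10} \left(- \frac{1}{14}\right) \left(-15 + 98\right)}{- \frac{8}{3}} = \frac{1}{10} \left(- \frac{1}{14}\right) 83 \left(- \frac{3}{8}\right) = \left(- \frac{83}{140}\right) \left(- \frac{3}{8}\right) = \frac{249}{1120}$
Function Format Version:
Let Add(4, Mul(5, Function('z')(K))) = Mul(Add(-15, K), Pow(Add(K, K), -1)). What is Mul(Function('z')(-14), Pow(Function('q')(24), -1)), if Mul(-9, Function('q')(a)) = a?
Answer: Rational(249, 1120) ≈ 0.22232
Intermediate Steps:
Function('z')(K) = Add(Rational(-4, 5), Mul(Rational(1, 10), Pow(K, -1), Add(-15, K))) (Function('z')(K) = Add(Rational(-4, 5), Mul(Rational(1, 5), Mul(Add(-15, K), Pow(Add(K, K), -1)))) = Add(Rational(-4, 5), Mul(Rational(1, 5), Mul(Add(-15, K), Pow(Mul(2, K), -1)))) = Add(Rational(-4, 5), Mul(Rational(1, 5), Mul(Add(-15, K), Mul(Rational(1, 2), Pow(K, -1))))) = Add(Rational(-4, 5), Mul(Rational(1, 5), Mul(Rational(1, 2), Pow(K, -1), Add(-15, K)))) = Add(Rational(-4, 5), Mul(Rational(1, 10), Pow(K, -1), Add(-15, K))))
Function('q')(a) = Mul(Rational(-1, 9), a)
Mul(Function('z')(-14), Pow(Function('q')(24), -1)) = Mul(Mul(Rational(1, 10), Pow(-14, -1), Add(-15, Mul(-7, -14))), Pow(Mul(Rational(-1, 9), 24), -1)) = Mul(Mul(Rational(1, 10), Rational(-1, 14), Add(-15, 98)), Pow(Rational(-8, 3), -1)) = Mul(Mul(Rational(1, 10), Rational(-1, 14), 83), Rational(-3, 8)) = Mul(Rational(-83, 140), Rational(-3, 8)) = Rational(249, 1120)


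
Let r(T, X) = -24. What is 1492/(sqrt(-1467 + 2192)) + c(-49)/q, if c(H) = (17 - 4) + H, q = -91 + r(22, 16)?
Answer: 36/115 + 1492*sqrt(29)/145 ≈ 55.725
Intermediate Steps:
q = -115 (q = -91 - 24 = -115)
c(H) = 13 + H
1492/(sqrt(-1467 + 2192)) + c(-49)/q = 1492/(sqrt(-1467 + 2192)) + (13 - 49)/(-115) = 1492/(sqrt(725)) - 36*(-1/115) = 1492/((5*sqrt(29))) + 36/115 = 1492*(sqrt(29)/145) + 36/115 = 1492*sqrt(29)/145 + 36/115 = 36/115 + 1492*sqrt(29)/145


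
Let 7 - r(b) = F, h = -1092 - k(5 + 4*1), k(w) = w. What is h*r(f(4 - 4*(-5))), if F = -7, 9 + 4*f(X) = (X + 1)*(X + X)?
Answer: -15414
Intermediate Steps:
h = -1101 (h = -1092 - (5 + 4*1) = -1092 - (5 + 4) = -1092 - 1*9 = -1092 - 9 = -1101)
f(X) = -9/4 + X*(1 + X)/2 (f(X) = -9/4 + ((X + 1)*(X + X))/4 = -9/4 + ((1 + X)*(2*X))/4 = -9/4 + (2*X*(1 + X))/4 = -9/4 + X*(1 + X)/2)
r(b) = 14 (r(b) = 7 - 1*(-7) = 7 + 7 = 14)
h*r(f(4 - 4*(-5))) = -1101*14 = -15414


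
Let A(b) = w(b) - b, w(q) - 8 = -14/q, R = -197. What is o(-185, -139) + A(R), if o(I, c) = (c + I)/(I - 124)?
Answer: 4182373/20291 ≈ 206.12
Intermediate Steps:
w(q) = 8 - 14/q
o(I, c) = (I + c)/(-124 + I)
A(b) = 8 - b - 14/b (A(b) = (8 - 14/b) - b = 8 - b - 14/b)
o(-185, -139) + A(R) = (-185 - 139)/(-124 - 185) + (8 - 1*(-197) - 14/(-197)) = -324/(-309) + (8 + 197 - 14*(-1/197)) = -1/309*(-324) + (8 + 197 + 14/197) = 108/103 + 40399/197 = 4182373/20291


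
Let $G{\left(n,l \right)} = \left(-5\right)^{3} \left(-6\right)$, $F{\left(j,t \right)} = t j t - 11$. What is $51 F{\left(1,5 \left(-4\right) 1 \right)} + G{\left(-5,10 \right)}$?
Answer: $20589$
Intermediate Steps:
$F{\left(j,t \right)} = -11 + j t^{2}$ ($F{\left(j,t \right)} = j t t - 11 = j t^{2} - 11 = -11 + j t^{2}$)
$G{\left(n,l \right)} = 750$ ($G{\left(n,l \right)} = \left(-125\right) \left(-6\right) = 750$)
$51 F{\left(1,5 \left(-4\right) 1 \right)} + G{\left(-5,10 \right)} = 51 \left(-11 + 1 \left(5 \left(-4\right) 1\right)^{2}\right) + 750 = 51 \left(-11 + 1 \left(\left(-20\right) 1\right)^{2}\right) + 750 = 51 \left(-11 + 1 \left(-20\right)^{2}\right) + 750 = 51 \left(-11 + 1 \cdot 400\right) + 750 = 51 \left(-11 + 400\right) + 750 = 51 \cdot 389 + 750 = 19839 + 750 = 20589$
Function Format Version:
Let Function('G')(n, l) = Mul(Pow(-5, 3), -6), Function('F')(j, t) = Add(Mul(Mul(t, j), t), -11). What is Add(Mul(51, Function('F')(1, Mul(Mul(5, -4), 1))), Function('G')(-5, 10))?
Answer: 20589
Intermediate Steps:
Function('F')(j, t) = Add(-11, Mul(j, Pow(t, 2))) (Function('F')(j, t) = Add(Mul(Mul(j, t), t), -11) = Add(Mul(j, Pow(t, 2)), -11) = Add(-11, Mul(j, Pow(t, 2))))
Function('G')(n, l) = 750 (Function('G')(n, l) = Mul(-125, -6) = 750)
Add(Mul(51, Function('F')(1, Mul(Mul(5, -4), 1))), Function('G')(-5, 10)) = Add(Mul(51, Add(-11, Mul(1, Pow(Mul(Mul(5, -4), 1), 2)))), 750) = Add(Mul(51, Add(-11, Mul(1, Pow(Mul(-20, 1), 2)))), 750) = Add(Mul(51, Add(-11, Mul(1, Pow(-20, 2)))), 750) = Add(Mul(51, Add(-11, Mul(1, 400))), 750) = Add(Mul(51, Add(-11, 400)), 750) = Add(Mul(51, 389), 750) = Add(19839, 750) = 20589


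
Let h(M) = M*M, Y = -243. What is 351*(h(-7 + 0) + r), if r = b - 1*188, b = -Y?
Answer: 36504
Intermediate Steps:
b = 243 (b = -1*(-243) = 243)
h(M) = M**2
r = 55 (r = 243 - 1*188 = 243 - 188 = 55)
351*(h(-7 + 0) + r) = 351*((-7 + 0)**2 + 55) = 351*((-7)**2 + 55) = 351*(49 + 55) = 351*104 = 36504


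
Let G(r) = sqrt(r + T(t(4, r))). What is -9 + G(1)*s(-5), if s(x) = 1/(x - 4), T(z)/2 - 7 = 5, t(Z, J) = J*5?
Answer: -86/9 ≈ -9.5556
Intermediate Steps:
t(Z, J) = 5*J
T(z) = 24 (T(z) = 14 + 2*5 = 14 + 10 = 24)
s(x) = 1/(-4 + x)
G(r) = sqrt(24 + r) (G(r) = sqrt(r + 24) = sqrt(24 + r))
-9 + G(1)*s(-5) = -9 + sqrt(24 + 1)/(-4 - 5) = -9 + sqrt(25)/(-9) = -9 + 5*(-1/9) = -9 - 5/9 = -86/9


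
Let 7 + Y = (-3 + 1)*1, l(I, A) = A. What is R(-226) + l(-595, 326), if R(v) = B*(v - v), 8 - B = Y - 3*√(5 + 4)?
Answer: 326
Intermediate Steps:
Y = -9 (Y = -7 + (-3 + 1)*1 = -7 - 2*1 = -7 - 2 = -9)
B = 26 (B = 8 - (-9 - 3*√(5 + 4)) = 8 - (-9 - 3*√9) = 8 - (-9 - 3*3) = 8 - (-9 - 9) = 8 - 1*(-18) = 8 + 18 = 26)
R(v) = 0 (R(v) = 26*(v - v) = 26*0 = 0)
R(-226) + l(-595, 326) = 0 + 326 = 326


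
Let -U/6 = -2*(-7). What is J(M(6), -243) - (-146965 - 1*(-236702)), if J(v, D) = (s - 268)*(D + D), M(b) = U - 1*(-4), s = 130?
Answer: -22669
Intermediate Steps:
U = -84 (U = -(-12)*(-7) = -6*14 = -84)
M(b) = -80 (M(b) = -84 - 1*(-4) = -84 + 4 = -80)
J(v, D) = -276*D (J(v, D) = (130 - 268)*(D + D) = -276*D)
J(M(6), -243) - (-146965 - 1*(-236702)) = -276*(-243) - (-146965 - 1*(-236702)) = 67068 - (-146965 + 236702) = 67068 - 1*89737 = 67068 - 89737 = -22669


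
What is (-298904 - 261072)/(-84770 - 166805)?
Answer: 559976/251575 ≈ 2.2259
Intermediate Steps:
(-298904 - 261072)/(-84770 - 166805) = -559976/(-251575) = -559976*(-1/251575) = 559976/251575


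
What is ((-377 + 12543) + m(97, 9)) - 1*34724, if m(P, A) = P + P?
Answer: -22364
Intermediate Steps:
m(P, A) = 2*P
((-377 + 12543) + m(97, 9)) - 1*34724 = ((-377 + 12543) + 2*97) - 1*34724 = (12166 + 194) - 34724 = 12360 - 34724 = -22364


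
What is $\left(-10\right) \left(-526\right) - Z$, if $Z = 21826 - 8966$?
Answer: $-7600$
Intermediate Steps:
$Z = 12860$ ($Z = 21826 - 8966 = 12860$)
$\left(-10\right) \left(-526\right) - Z = \left(-10\right) \left(-526\right) - 12860 = 5260 - 12860 = -7600$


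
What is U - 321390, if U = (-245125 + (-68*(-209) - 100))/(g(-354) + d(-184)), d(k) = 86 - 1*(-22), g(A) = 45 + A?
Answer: -64368377/201 ≈ -3.2024e+5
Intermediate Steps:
d(k) = 108 (d(k) = 86 + 22 = 108)
U = 231013/201 (U = (-245125 + (-68*(-209) - 100))/((45 - 354) + 108) = (-245125 + (14212 - 100))/(-309 + 108) = (-245125 + 14112)/(-201) = -231013*(-1/201) = 231013/201 ≈ 1149.3)
U - 321390 = 231013/201 - 321390 = -64368377/201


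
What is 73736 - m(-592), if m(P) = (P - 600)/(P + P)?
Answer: 10912779/148 ≈ 73735.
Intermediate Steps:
m(P) = (-600 + P)/(2*P) (m(P) = (-600 + P)/((2*P)) = (-600 + P)*(1/(2*P)) = (-600 + P)/(2*P))
73736 - m(-592) = 73736 - (-600 - 592)/(2*(-592)) = 73736 - (-1)*(-1192)/(2*592) = 73736 - 1*149/148 = 73736 - 149/148 = 10912779/148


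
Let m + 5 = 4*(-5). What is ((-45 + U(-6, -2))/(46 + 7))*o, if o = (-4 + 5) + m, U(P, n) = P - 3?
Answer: 1296/53 ≈ 24.453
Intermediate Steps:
U(P, n) = -3 + P
m = -25 (m = -5 + 4*(-5) = -5 - 20 = -25)
o = -24 (o = (-4 + 5) - 25 = 1 - 25 = -24)
((-45 + U(-6, -2))/(46 + 7))*o = ((-45 + (-3 - 6))/(46 + 7))*(-24) = ((-45 - 9)/53)*(-24) = -54*1/53*(-24) = -54/53*(-24) = 1296/53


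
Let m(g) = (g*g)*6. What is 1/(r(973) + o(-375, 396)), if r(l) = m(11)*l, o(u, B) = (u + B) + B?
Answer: 1/706815 ≈ 1.4148e-6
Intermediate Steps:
o(u, B) = u + 2*B (o(u, B) = (B + u) + B = u + 2*B)
m(g) = 6*g² (m(g) = g²*6 = 6*g²)
r(l) = 726*l (r(l) = (6*11²)*l = (6*121)*l = 726*l)
1/(r(973) + o(-375, 396)) = 1/(726*973 + (-375 + 2*396)) = 1/(706398 + (-375 + 792)) = 1/(706398 + 417) = 1/706815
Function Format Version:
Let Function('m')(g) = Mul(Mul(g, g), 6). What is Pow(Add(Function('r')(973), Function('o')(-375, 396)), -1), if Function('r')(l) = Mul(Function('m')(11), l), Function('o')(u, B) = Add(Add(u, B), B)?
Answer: Rational(1, 706815) ≈ 1.4148e-6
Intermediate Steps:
Function('o')(u, B) = Add(u, Mul(2, B)) (Function('o')(u, B) = Add(Add(B, u), B) = Add(u, Mul(2, B)))
Function('m')(g) = Mul(6, Pow(g, 2)) (Function('m')(g) = Mul(Pow(g, 2), 6) = Mul(6, Pow(g, 2)))
Function('r')(l) = Mul(726, l) (Function('r')(l) = Mul(Mul(6, Pow(11, 2)), l) = Mul(Mul(6, 121), l) = Mul(726, l))
Pow(Add(Function('r')(973), Function('o')(-375, 396)), -1) = Pow(Add(Mul(726, 973), Add(-375, Mul(2, 396))), -1) = Pow(Add(706398, Add(-375, 792)), -1) = Pow(Add(706398, 417), -1) = Pow(706815, -1) = Rational(1, 706815)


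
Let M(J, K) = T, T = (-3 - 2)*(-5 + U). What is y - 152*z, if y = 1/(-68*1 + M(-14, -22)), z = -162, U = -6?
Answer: 320111/13 ≈ 24624.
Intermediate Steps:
T = 55 (T = (-3 - 2)*(-5 - 6) = -5*(-11) = 55)
M(J, K) = 55
y = -1/13 (y = 1/(-68*1 + 55) = 1/(-68 + 55) = 1/(-13) = -1/13 ≈ -0.076923)
y - 152*z = -1/13 - 152*(-162) = -1/13 + 24624 = 320111/13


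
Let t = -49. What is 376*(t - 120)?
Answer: -63544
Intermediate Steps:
376*(t - 120) = 376*(-49 - 120) = 376*(-169) = -63544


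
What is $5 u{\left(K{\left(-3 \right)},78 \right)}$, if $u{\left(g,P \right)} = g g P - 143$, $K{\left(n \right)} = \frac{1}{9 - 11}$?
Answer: $- \frac{1235}{2} \approx -617.5$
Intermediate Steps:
$K{\left(n \right)} = - \frac{1}{2}$ ($K{\left(n \right)} = \frac{1}{-2} = - \frac{1}{2}$)
$u{\left(g,P \right)} = -143 + P g^{2}$ ($u{\left(g,P \right)} = g^{2} P - 143 = P g^{2} - 143 = -143 + P g^{2}$)
$5 u{\left(K{\left(-3 \right)},78 \right)} = 5 \left(-143 + 78 \left(- \frac{1}{2}\right)^{2}\right) = 5 \left(-143 + 78 \cdot \frac{1}{4}\right) = 5 \left(-143 + \frac{39}{2}\right) = 5 \left(- \frac{247}{2}\right) = - \frac{1235}{2}$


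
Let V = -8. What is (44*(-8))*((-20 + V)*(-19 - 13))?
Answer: -315392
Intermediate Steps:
(44*(-8))*((-20 + V)*(-19 - 13)) = (44*(-8))*((-20 - 8)*(-19 - 13)) = -(-9856)*(-32) = -352*896 = -315392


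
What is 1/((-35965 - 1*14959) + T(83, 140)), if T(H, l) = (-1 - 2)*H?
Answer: -1/51173 ≈ -1.9542e-5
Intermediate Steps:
T(H, l) = -3*H
1/((-35965 - 1*14959) + T(83, 140)) = 1/((-35965 - 1*14959) - 3*83) = 1/((-35965 - 14959) - 249) = 1/(-50924 - 249) = 1/(-51173) = -1/51173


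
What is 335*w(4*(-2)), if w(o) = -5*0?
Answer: 0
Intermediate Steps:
w(o) = 0
335*w(4*(-2)) = 335*0 = 0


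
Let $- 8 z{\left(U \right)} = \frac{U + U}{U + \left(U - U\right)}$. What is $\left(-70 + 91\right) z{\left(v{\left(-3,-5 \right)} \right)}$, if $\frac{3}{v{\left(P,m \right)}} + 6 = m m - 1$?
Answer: $- \frac{21}{4} \approx -5.25$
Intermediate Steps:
$v{\left(P,m \right)} = \frac{3}{-7 + m^{2}}$ ($v{\left(P,m \right)} = \frac{3}{-6 + \left(m m - 1\right)} = \frac{3}{-6 + \left(m^{2} - 1\right)} = \frac{3}{-6 + \left(-1 + m^{2}\right)} = \frac{3}{-7 + m^{2}}$)
$z{\left(U \right)} = - \frac{1}{4}$ ($z{\left(U \right)} = - \frac{\left(U + U\right) \frac{1}{U + \left(U - U\right)}}{8} = - \frac{2 U \frac{1}{U + 0}}{8} = - \frac{2 U \frac{1}{U}}{8} = \left(- \frac{1}{8}\right) 2 = - \frac{1}{4}$)
$\left(-70 + 91\right) z{\left(v{\left(-3,-5 \right)} \right)} = \left(-70 + 91\right) \left(- \frac{1}{4}\right) = 21 \left(- \frac{1}{4}\right) = - \frac{21}{4}$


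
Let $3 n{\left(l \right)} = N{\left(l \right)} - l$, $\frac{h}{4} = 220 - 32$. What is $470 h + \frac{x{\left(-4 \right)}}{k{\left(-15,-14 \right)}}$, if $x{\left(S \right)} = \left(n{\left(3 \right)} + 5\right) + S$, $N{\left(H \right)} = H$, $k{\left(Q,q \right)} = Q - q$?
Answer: $353439$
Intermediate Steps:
$h = 752$ ($h = 4 \left(220 - 32\right) = 4 \cdot 188 = 752$)
$n{\left(l \right)} = 0$ ($n{\left(l \right)} = \frac{l - l}{3} = \frac{1}{3} \cdot 0 = 0$)
$x{\left(S \right)} = 5 + S$ ($x{\left(S \right)} = \left(0 + 5\right) + S = 5 + S$)
$470 h + \frac{x{\left(-4 \right)}}{k{\left(-15,-14 \right)}} = 470 \cdot 752 + \frac{5 - 4}{-15 - -14} = 353440 + 1 \frac{1}{-15 + 14} = 353440 + 1 \frac{1}{-1} = 353440 + 1 \left(-1\right) = 353440 - 1 = 353439$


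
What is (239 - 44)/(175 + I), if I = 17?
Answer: 65/64 ≈ 1.0156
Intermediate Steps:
(239 - 44)/(175 + I) = (239 - 44)/(175 + 17) = 195/192 = 195*(1/192) = 65/64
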